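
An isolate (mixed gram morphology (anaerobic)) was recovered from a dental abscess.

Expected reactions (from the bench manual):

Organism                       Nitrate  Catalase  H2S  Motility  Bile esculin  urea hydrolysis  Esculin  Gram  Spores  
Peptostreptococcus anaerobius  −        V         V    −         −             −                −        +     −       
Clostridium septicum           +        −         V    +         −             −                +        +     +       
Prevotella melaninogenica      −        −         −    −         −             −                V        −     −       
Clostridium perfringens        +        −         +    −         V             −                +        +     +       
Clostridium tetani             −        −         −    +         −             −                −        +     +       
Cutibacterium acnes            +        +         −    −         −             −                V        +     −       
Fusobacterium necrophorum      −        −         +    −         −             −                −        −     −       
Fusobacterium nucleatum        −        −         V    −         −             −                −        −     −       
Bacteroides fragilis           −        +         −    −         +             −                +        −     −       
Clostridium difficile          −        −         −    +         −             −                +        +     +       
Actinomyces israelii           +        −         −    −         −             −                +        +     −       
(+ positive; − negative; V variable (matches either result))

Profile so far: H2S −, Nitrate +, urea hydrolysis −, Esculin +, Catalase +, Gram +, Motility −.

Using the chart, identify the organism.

Cutibacterium acnes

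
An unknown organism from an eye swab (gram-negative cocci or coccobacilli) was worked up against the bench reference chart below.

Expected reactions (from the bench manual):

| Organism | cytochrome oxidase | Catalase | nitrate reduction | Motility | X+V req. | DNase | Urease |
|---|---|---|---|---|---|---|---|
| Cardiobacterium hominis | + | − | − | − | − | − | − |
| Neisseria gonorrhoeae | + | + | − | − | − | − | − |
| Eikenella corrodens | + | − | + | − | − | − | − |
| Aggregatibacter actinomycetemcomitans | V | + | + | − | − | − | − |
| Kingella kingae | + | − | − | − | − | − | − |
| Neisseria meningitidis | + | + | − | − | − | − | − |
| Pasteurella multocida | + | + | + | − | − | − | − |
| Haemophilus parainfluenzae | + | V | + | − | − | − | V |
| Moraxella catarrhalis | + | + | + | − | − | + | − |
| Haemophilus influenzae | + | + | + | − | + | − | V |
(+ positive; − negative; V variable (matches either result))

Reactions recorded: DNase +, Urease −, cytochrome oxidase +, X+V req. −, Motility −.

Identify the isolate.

Moraxella catarrhalis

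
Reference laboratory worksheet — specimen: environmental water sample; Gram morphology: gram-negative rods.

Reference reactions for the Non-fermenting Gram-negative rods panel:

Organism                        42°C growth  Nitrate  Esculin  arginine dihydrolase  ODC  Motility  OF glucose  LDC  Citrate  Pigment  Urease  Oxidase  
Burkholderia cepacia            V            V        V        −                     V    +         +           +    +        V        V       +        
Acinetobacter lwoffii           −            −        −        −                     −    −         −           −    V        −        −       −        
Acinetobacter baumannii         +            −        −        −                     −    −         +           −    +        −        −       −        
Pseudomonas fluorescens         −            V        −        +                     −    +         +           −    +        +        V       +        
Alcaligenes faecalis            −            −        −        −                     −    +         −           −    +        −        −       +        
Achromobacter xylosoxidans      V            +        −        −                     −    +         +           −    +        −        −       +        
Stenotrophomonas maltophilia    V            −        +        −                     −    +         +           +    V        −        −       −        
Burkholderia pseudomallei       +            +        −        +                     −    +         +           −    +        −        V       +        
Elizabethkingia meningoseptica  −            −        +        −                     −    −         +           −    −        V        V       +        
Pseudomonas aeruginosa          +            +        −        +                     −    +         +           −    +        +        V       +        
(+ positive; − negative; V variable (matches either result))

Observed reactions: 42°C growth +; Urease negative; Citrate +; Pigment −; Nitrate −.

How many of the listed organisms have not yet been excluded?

3

Pigment −: excludes Pseudomonas fluorescens, Pseudomonas aeruginosa — 8 left.
Urease −: all 8 remaining candidates are consistent.
42°C growth +: excludes Acinetobacter lwoffii, Alcaligenes faecalis, Elizabethkingia meningoseptica — 5 left.
Citrate +: all 5 remaining candidates are consistent.
Nitrate −: excludes Achromobacter xylosoxidans, Burkholderia pseudomallei — 3 left.
Still consistent: Acinetobacter baumannii, Burkholderia cepacia, Stenotrophomonas maltophilia.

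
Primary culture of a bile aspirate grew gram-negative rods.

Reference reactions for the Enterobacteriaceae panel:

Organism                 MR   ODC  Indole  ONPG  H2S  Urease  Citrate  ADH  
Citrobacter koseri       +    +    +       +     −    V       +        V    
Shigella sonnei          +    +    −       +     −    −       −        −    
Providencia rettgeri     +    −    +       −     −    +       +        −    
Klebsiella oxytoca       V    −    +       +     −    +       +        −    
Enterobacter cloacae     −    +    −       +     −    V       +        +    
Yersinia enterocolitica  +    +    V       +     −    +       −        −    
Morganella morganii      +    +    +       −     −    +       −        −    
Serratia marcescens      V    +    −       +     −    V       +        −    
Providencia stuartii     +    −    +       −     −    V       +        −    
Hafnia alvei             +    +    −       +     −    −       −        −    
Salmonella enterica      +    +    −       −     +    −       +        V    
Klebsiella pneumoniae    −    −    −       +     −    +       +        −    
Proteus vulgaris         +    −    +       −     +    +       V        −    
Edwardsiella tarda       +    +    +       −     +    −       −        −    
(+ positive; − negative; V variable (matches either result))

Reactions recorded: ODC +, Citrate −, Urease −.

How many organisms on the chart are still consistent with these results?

3

Citrate −: excludes 8 organisms — 6 left.
Urease −: excludes Yersinia enterocolitica, Morganella morganii, Proteus vulgaris — 3 left.
ODC +: all 3 remaining candidates are consistent.
Still consistent: Edwardsiella tarda, Hafnia alvei, Shigella sonnei.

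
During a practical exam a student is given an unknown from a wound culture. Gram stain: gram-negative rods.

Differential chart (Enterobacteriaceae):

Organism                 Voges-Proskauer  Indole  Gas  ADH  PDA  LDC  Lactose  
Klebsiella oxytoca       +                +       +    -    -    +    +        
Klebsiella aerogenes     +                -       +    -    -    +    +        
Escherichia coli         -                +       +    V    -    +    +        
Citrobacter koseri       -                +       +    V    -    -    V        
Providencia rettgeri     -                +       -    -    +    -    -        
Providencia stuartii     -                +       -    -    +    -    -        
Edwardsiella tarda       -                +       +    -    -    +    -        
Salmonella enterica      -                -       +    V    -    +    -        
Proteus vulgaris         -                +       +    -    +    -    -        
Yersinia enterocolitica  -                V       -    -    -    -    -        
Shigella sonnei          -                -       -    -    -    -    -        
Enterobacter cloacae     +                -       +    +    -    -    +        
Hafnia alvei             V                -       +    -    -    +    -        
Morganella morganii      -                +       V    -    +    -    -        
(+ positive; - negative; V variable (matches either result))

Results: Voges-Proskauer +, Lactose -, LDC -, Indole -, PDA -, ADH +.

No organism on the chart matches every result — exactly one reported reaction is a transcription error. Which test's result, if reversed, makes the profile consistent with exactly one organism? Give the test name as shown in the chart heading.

Lactose

As reported, no row in the chart matches all 6 reactions.
Reversing Lactose (to +) → unique match: Enterobacter cloacae.
Reversing Indole → still no organism matches.
Reversing Voges-Proskauer → still no organism matches.
Reversing LDC → still no organism matches.
Reversing PDA → still no organism matches.
Reversing ADH → still no organism matches.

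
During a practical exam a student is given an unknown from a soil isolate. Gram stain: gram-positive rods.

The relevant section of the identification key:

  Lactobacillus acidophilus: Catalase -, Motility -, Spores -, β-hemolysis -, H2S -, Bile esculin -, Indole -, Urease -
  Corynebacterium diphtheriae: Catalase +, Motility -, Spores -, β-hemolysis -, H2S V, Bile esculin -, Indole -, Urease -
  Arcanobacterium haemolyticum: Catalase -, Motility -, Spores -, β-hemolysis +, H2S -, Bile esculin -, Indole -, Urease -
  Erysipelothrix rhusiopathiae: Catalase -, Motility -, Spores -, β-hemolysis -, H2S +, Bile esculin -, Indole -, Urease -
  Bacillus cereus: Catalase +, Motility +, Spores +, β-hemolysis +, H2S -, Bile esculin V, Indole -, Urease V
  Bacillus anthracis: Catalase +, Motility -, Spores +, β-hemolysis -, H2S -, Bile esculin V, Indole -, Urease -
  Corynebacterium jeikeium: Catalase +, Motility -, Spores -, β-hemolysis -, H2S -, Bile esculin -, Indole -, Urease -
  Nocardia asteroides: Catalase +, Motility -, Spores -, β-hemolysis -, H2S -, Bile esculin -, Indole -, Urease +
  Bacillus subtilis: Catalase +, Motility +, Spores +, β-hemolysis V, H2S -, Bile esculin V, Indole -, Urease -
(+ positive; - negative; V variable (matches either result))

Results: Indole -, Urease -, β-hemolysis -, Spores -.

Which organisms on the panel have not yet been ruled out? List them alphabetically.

Corynebacterium diphtheriae, Corynebacterium jeikeium, Erysipelothrix rhusiopathiae, Lactobacillus acidophilus

Spores -: excludes Bacillus cereus, Bacillus anthracis, Bacillus subtilis — 6 left.
Indole -: all 6 remaining candidates are consistent.
β-hemolysis -: excludes Arcanobacterium haemolyticum — 5 left.
Urease -: excludes Nocardia asteroides — 4 left.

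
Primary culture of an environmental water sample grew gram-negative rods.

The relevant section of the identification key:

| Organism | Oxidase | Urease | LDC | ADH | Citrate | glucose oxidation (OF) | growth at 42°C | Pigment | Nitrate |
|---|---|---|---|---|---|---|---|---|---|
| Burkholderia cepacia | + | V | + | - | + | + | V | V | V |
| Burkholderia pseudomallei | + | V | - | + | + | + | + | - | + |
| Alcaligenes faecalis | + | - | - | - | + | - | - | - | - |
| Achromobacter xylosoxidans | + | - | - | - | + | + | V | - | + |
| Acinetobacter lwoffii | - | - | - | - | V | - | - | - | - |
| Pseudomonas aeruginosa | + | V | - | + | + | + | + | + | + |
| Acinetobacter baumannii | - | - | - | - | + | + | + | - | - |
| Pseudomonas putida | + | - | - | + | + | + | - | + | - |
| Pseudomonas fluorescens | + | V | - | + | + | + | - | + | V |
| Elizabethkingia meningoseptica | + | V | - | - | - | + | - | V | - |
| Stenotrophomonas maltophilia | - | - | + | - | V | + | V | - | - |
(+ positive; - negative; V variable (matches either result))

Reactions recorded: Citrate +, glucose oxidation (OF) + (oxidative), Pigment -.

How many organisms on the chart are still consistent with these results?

Pigment -: excludes Pseudomonas aeruginosa, Pseudomonas putida, Pseudomonas fluorescens — 8 left.
Citrate +: excludes Elizabethkingia meningoseptica — 7 left.
glucose oxidation (OF) +: excludes Alcaligenes faecalis, Acinetobacter lwoffii — 5 left.
Still consistent: Achromobacter xylosoxidans, Acinetobacter baumannii, Burkholderia cepacia, Burkholderia pseudomallei, Stenotrophomonas maltophilia.

5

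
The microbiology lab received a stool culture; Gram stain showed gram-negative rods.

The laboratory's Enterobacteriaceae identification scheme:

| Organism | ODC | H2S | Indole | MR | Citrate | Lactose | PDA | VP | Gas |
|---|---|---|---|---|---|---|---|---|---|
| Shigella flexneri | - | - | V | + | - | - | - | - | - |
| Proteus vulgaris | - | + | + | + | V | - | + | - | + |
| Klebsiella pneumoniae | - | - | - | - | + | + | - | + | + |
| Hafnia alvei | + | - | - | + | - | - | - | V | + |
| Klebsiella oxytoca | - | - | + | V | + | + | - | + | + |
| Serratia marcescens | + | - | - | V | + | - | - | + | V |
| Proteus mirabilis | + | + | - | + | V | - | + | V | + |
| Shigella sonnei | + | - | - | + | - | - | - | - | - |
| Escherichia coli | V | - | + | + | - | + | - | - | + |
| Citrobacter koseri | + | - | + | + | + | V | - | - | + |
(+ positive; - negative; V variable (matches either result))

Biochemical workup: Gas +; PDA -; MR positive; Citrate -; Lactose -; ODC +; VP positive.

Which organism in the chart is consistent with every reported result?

VP +: excludes 5 organisms — 5 left.
PDA -: excludes Proteus mirabilis — 4 left.
Citrate -: excludes Klebsiella pneumoniae, Klebsiella oxytoca, Serratia marcescens — 1 left.
Gas +: the one remaining candidate is consistent.
ODC +: the one remaining candidate is consistent.
MR +: the one remaining candidate is consistent.
Lactose -: the one remaining candidate is consistent.

Hafnia alvei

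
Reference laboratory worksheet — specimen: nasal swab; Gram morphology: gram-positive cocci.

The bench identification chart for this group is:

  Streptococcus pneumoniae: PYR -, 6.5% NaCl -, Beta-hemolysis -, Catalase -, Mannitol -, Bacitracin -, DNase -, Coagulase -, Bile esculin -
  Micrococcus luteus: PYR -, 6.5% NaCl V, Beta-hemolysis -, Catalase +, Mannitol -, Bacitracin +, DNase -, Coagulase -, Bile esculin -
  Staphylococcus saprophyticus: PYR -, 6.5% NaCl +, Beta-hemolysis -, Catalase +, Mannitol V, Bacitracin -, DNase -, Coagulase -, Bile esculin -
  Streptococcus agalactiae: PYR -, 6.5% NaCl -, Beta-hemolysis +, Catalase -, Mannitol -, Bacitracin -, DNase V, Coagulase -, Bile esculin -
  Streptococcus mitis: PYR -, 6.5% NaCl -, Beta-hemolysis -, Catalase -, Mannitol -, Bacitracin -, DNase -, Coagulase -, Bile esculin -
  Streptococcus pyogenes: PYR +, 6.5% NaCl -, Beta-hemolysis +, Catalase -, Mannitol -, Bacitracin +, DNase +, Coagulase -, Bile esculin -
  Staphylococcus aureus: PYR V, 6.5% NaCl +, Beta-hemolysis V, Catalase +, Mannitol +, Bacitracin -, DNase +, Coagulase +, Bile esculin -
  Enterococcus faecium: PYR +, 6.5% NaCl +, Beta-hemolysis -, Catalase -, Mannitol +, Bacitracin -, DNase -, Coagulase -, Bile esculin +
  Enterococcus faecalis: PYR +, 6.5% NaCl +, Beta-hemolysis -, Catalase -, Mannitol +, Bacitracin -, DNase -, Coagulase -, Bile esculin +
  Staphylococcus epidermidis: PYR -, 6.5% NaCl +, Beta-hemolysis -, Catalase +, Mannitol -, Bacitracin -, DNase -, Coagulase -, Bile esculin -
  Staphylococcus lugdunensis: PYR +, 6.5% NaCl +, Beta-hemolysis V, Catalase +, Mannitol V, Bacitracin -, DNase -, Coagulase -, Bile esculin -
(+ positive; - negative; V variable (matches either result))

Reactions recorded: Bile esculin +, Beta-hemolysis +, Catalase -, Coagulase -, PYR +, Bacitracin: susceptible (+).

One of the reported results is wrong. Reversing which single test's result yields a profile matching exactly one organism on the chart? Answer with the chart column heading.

As reported, no row in the chart matches all 6 reactions.
Reversing PYR → still no organism matches.
Reversing Bile esculin (to -) → unique match: Streptococcus pyogenes.
Reversing Bacitracin → still no organism matches.
Reversing Beta-hemolysis → still no organism matches.
Reversing Coagulase → still no organism matches.
Reversing Catalase → still no organism matches.

Bile esculin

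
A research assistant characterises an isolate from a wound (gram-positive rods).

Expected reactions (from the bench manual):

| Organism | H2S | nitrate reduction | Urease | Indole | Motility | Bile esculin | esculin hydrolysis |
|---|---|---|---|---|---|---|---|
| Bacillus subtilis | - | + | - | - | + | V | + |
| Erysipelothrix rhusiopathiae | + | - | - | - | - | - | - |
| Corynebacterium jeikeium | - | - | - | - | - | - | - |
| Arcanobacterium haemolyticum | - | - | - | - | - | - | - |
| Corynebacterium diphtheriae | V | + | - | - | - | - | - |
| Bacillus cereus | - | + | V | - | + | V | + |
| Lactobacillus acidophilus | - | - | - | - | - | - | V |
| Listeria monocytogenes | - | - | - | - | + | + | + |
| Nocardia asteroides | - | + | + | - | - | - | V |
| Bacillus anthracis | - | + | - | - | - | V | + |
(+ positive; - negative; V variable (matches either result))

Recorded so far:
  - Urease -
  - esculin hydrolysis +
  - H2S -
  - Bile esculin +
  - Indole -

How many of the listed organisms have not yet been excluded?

esculin hydrolysis +: excludes Erysipelothrix rhusiopathiae, Corynebacterium jeikeium, Arcanobacterium haemolyticum, Corynebacterium diphtheriae — 6 left.
Urease -: excludes Nocardia asteroides — 5 left.
H2S -: all 5 remaining candidates are consistent.
Indole -: all 5 remaining candidates are consistent.
Bile esculin +: excludes Lactobacillus acidophilus — 4 left.
Still consistent: Bacillus anthracis, Bacillus cereus, Bacillus subtilis, Listeria monocytogenes.

4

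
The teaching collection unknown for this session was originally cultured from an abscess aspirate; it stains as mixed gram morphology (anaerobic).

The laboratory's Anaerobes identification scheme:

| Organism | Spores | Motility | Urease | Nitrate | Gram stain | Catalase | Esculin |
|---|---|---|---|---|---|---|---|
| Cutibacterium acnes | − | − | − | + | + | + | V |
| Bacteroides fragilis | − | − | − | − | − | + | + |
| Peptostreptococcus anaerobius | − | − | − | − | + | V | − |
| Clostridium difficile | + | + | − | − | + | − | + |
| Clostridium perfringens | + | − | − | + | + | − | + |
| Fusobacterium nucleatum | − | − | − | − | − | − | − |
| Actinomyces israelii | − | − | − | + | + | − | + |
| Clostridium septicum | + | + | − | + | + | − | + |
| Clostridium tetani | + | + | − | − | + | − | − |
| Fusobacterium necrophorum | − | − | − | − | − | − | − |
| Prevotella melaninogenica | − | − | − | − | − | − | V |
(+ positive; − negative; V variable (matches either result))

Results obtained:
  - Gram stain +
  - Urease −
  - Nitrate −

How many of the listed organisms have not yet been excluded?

3

Urease −: all 11 remaining candidates are consistent.
Nitrate −: excludes Cutibacterium acnes, Clostridium perfringens, Actinomyces israelii, Clostridium septicum — 7 left.
Gram stain +: excludes Bacteroides fragilis, Fusobacterium nucleatum, Fusobacterium necrophorum, Prevotella melaninogenica — 3 left.
Still consistent: Clostridium difficile, Clostridium tetani, Peptostreptococcus anaerobius.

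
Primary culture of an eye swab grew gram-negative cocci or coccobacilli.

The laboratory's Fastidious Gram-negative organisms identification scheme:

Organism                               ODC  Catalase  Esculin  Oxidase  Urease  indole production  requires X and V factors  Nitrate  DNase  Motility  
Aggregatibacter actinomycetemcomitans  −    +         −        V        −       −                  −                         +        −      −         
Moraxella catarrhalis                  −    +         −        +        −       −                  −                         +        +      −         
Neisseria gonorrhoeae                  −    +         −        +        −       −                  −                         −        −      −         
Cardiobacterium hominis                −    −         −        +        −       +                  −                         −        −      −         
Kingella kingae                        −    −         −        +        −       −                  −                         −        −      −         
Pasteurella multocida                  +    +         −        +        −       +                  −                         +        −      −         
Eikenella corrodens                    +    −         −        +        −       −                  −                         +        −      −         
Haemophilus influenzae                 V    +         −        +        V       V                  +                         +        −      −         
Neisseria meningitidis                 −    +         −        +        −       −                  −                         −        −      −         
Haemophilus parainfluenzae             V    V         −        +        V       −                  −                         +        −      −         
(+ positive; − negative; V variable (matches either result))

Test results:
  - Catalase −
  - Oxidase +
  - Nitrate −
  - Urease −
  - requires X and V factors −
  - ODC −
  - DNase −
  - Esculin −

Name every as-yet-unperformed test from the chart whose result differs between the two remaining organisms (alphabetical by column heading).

Urease −: all 10 remaining candidates are consistent.
Nitrate −: excludes 6 organisms — 4 left.
ODC −: all 4 remaining candidates are consistent.
Oxidase +: all 4 remaining candidates are consistent.
DNase −: all 4 remaining candidates are consistent.
Esculin −: all 4 remaining candidates are consistent.
requires X and V factors −: all 4 remaining candidates are consistent.
Catalase −: excludes Neisseria gonorrhoeae, Neisseria meningitidis — 2 left.
Two candidates remain: Cardiobacterium hominis and Kingella kingae.
  indole production: Cardiobacterium hominis +, Kingella kingae − — discriminates.
  Motility: − vs − — same for both, does not separate.

indole production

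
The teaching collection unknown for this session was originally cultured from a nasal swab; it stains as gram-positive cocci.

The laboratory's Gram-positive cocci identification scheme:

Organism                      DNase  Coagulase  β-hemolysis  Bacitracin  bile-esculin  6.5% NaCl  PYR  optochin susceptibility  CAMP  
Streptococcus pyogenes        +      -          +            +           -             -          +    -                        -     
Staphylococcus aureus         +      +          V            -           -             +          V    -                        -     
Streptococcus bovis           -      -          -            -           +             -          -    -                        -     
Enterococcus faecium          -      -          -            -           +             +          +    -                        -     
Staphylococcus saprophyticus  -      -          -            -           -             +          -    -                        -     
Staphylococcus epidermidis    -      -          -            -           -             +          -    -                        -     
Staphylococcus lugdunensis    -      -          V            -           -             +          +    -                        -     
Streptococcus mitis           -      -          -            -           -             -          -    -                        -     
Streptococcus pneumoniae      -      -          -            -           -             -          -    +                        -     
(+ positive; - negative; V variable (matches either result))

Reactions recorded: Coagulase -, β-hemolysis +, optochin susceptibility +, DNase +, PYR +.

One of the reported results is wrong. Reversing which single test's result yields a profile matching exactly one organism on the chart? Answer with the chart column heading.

As reported, no row in the chart matches all 5 reactions.
Reversing Coagulase → still no organism matches.
Reversing DNase → still no organism matches.
Reversing PYR → still no organism matches.
Reversing β-hemolysis → still no organism matches.
Reversing optochin susceptibility (to -) → unique match: Streptococcus pyogenes.

optochin susceptibility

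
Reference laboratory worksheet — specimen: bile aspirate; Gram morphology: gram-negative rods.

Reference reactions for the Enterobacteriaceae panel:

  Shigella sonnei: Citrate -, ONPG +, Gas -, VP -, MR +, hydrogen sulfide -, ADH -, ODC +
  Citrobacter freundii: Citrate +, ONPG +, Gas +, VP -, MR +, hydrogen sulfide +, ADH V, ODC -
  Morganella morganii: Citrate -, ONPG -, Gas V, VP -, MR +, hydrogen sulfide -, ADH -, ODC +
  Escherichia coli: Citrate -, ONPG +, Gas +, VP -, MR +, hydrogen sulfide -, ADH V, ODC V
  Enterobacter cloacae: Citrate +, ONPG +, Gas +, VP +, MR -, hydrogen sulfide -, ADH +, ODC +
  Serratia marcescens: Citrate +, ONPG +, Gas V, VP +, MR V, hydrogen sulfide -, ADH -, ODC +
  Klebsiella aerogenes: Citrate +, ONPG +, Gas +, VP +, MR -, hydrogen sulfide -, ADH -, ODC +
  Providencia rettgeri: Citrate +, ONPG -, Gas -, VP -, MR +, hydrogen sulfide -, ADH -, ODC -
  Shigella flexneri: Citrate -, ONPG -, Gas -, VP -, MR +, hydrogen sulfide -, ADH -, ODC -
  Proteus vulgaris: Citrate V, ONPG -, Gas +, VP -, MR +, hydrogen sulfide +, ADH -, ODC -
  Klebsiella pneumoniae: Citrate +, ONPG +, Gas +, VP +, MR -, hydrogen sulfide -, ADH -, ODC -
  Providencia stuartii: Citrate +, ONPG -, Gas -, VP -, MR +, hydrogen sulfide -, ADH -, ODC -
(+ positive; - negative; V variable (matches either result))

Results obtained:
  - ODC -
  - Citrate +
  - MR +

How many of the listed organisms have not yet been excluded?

4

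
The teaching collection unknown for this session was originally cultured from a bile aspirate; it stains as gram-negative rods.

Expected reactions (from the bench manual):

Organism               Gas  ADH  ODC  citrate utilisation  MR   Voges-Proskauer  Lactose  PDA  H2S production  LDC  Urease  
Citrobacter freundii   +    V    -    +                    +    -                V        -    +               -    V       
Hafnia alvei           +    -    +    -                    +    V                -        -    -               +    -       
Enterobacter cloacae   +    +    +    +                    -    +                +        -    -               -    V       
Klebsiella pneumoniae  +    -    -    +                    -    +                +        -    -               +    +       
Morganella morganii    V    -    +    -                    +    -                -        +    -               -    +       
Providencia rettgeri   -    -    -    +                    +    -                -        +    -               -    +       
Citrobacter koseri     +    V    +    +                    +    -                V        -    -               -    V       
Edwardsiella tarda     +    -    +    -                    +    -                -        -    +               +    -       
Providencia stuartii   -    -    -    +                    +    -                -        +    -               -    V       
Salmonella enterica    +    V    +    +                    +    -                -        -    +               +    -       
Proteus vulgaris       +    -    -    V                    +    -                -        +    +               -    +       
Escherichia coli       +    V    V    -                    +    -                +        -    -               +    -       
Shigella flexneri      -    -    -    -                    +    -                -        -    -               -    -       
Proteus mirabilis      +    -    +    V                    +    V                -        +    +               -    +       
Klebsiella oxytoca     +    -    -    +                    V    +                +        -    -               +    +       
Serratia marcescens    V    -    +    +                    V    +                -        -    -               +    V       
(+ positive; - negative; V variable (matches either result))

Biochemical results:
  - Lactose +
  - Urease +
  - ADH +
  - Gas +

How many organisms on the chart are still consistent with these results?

3

ADH +: excludes 11 organisms — 5 left.
Gas +: all 5 remaining candidates are consistent.
Lactose +: excludes Salmonella enterica — 4 left.
Urease +: excludes Escherichia coli — 3 left.
Still consistent: Citrobacter freundii, Citrobacter koseri, Enterobacter cloacae.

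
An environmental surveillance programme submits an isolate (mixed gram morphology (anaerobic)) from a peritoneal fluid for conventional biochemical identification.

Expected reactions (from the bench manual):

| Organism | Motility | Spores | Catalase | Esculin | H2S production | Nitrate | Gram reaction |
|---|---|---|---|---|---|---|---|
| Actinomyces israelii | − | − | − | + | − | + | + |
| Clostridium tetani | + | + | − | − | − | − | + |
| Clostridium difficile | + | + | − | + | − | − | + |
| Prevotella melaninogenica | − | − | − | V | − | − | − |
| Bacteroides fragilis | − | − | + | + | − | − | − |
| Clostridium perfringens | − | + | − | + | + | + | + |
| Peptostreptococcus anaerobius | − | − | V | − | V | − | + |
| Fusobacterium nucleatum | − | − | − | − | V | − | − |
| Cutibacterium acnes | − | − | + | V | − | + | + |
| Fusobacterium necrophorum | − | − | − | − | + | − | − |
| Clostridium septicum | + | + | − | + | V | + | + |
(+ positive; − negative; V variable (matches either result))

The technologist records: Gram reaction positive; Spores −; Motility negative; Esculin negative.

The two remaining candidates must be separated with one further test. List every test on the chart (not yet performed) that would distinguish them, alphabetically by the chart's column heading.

Gram reaction +: excludes Prevotella melaninogenica, Bacteroides fragilis, Fusobacterium nucleatum, Fusobacterium necrophorum — 7 left.
Motility −: excludes Clostridium tetani, Clostridium difficile, Clostridium septicum — 4 left.
Spores −: excludes Clostridium perfringens — 3 left.
Esculin −: excludes Actinomyces israelii — 2 left.
Two candidates remain: Cutibacterium acnes and Peptostreptococcus anaerobius.
  Catalase: + vs V — variable for at least one, does not separate.
  H2S production: − vs V — variable for at least one, does not separate.
  Nitrate: Cutibacterium acnes +, Peptostreptococcus anaerobius − — discriminates.

Nitrate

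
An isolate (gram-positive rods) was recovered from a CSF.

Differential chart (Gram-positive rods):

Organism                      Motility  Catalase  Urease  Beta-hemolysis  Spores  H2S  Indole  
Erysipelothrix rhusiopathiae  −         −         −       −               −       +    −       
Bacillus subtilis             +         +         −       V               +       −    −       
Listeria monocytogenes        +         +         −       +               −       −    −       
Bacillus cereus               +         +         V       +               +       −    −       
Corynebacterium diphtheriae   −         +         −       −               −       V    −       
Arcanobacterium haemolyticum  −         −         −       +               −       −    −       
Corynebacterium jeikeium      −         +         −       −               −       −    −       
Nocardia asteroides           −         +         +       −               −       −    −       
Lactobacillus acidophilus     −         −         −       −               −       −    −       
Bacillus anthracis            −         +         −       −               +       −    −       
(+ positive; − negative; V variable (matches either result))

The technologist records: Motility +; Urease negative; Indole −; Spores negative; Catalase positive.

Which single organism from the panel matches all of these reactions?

Spores −: excludes Bacillus subtilis, Bacillus cereus, Bacillus anthracis — 7 left.
Catalase +: excludes Erysipelothrix rhusiopathiae, Arcanobacterium haemolyticum, Lactobacillus acidophilus — 4 left.
Urease −: excludes Nocardia asteroides — 3 left.
Motility +: excludes Corynebacterium diphtheriae, Corynebacterium jeikeium — 1 left.
Indole −: the one remaining candidate is consistent.

Listeria monocytogenes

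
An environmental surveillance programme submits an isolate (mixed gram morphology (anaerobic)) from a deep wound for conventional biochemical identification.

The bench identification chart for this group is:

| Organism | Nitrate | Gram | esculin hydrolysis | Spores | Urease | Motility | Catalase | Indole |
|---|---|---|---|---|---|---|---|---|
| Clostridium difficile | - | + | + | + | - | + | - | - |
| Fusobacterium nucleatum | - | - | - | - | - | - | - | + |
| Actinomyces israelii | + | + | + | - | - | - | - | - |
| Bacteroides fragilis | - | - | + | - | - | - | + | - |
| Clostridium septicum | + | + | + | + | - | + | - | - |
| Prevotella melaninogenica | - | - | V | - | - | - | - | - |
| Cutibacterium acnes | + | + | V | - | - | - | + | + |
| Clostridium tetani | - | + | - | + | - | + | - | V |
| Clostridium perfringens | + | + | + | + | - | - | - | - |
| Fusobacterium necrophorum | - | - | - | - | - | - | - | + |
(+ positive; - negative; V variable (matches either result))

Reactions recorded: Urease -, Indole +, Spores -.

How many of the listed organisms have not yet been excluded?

3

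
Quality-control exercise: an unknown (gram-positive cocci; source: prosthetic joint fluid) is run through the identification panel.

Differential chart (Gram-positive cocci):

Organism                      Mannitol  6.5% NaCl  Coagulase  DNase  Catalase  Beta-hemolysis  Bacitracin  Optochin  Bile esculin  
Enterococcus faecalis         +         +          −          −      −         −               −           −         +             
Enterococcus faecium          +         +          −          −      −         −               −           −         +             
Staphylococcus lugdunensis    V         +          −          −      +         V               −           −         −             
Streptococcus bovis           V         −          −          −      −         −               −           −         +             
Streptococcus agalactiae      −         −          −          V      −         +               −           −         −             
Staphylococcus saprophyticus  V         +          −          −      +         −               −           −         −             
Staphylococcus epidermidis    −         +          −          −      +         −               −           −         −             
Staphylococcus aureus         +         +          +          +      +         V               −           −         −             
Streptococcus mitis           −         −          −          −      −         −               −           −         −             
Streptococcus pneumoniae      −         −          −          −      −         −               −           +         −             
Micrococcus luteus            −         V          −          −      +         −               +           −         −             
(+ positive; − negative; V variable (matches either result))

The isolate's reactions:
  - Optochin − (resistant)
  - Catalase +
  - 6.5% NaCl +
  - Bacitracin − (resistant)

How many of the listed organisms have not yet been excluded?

4

Optochin −: excludes Streptococcus pneumoniae — 10 left.
Catalase +: excludes 5 organisms — 5 left.
6.5% NaCl +: all 5 remaining candidates are consistent.
Bacitracin −: excludes Micrococcus luteus — 4 left.
Still consistent: Staphylococcus aureus, Staphylococcus epidermidis, Staphylococcus lugdunensis, Staphylococcus saprophyticus.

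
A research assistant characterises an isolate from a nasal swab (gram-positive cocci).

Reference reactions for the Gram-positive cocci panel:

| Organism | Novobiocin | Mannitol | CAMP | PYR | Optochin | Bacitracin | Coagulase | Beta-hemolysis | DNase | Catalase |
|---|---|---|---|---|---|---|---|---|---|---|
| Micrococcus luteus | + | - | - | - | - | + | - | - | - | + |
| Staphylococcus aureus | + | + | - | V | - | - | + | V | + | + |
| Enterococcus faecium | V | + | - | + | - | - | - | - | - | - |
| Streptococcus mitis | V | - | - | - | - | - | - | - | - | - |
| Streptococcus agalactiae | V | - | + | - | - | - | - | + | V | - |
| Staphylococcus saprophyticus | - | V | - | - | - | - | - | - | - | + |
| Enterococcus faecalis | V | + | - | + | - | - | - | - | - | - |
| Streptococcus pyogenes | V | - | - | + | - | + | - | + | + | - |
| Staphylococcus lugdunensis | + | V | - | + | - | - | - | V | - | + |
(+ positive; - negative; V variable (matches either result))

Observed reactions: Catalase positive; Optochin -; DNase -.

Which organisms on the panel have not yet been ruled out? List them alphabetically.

DNase -: excludes Staphylococcus aureus, Streptococcus pyogenes — 7 left.
Catalase +: excludes Enterococcus faecium, Streptococcus mitis, Streptococcus agalactiae, Enterococcus faecalis — 3 left.
Optochin -: all 3 remaining candidates are consistent.

Micrococcus luteus, Staphylococcus lugdunensis, Staphylococcus saprophyticus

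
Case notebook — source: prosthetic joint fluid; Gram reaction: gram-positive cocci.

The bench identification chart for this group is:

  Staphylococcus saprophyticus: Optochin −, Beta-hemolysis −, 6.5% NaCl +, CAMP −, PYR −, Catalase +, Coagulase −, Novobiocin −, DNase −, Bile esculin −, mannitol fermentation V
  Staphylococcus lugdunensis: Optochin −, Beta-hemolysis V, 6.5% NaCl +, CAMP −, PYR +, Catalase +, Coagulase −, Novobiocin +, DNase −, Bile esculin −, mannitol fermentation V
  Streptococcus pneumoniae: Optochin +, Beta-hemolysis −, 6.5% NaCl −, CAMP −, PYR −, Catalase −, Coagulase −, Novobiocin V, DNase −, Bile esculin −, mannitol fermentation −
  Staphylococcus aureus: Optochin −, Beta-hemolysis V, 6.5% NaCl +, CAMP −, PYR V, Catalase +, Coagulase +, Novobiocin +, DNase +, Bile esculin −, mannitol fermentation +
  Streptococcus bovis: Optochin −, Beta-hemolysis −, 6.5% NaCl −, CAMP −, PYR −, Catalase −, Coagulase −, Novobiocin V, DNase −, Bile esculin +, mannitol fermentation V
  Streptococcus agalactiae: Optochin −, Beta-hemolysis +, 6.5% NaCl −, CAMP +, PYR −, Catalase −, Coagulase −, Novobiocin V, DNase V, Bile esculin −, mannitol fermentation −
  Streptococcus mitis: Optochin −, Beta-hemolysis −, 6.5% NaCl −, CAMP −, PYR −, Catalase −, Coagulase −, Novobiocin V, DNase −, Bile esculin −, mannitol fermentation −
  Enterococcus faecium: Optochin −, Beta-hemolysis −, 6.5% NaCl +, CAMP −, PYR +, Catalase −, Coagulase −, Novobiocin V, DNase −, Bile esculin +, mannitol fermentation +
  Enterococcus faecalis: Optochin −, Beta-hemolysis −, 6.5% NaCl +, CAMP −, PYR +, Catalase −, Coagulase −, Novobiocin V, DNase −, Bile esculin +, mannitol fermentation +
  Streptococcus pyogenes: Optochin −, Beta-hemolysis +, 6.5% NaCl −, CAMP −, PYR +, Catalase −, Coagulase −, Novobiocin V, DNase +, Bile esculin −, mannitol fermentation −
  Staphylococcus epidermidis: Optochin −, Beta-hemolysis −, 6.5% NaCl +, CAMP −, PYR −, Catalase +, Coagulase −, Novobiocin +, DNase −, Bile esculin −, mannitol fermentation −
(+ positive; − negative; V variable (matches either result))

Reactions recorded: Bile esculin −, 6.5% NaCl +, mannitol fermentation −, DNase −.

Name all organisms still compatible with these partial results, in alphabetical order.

Staphylococcus epidermidis, Staphylococcus lugdunensis, Staphylococcus saprophyticus

mannitol fermentation −: excludes Staphylococcus aureus, Enterococcus faecium, Enterococcus faecalis — 8 left.
Bile esculin −: excludes Streptococcus bovis — 7 left.
DNase −: excludes Streptococcus pyogenes — 6 left.
6.5% NaCl +: excludes Streptococcus pneumoniae, Streptococcus agalactiae, Streptococcus mitis — 3 left.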